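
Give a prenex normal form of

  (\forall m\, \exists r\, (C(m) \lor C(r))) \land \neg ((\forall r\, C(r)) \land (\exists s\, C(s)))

Drive negations inward (¬∀x A ≡ ∃x ¬A, ¬∃x A ≡ ∀x ¬A, De Morgan for ∧/∨):
  (\forall m\, \exists r\, (C(m) \lor C(r))) \land ((\exists r\, \neg C(r)) \lor (\forall s\, \neg C(s)))
Rename bound variables to avoid capture: r↦v.
  (\forall m\, \exists r\, (C(m) \lor C(r))) \land ((\exists v\, \neg C(v)) \lor (\forall s\, \neg C(s)))
Extract every quantifier outward, since the variables are now distinct and don't occur free across branches:
  \forall m\, \exists r\, \exists v\, \forall s\, ((C(m) \lor C(r)) \land (\neg C(v) \lor \neg C(s)))

\forall m\, \exists r\, \exists v\, \forall s\, ((C(m) \lor C(r)) \land (\neg C(v) \lor \neg C(s)))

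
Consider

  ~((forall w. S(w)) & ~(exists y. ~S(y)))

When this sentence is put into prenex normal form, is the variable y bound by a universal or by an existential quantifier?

Drive negations inward (¬∀x A ≡ ∃x ¬A, ¬∃x A ≡ ∀x ¬A, De Morgan for ∧/∨):
  (exists w. ~S(w)) | (exists y. ~S(y))
All bound variables are already distinct, so no renaming is needed.
Pull the quantifiers to the front (each side's bound variable is not free in the other side):
  exists w. exists y. (~S(w) | ~S(y))
The quantifier exists y sits under an even number of negations, so it remains existential.

existential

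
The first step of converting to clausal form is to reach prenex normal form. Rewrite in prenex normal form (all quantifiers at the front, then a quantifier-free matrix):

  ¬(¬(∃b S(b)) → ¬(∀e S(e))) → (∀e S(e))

First replace A → B with ¬A ∨ B.
  ¬¬(¬¬(∃b S(b)) ∨ ¬(∀e S(e))) ∨ (∀e S(e))
Move each ¬ inward, flipping quantifiers it crosses:
  (∃b S(b)) ∨ (∃e ¬S(e)) ∨ (∀e S(e))
Give each quantifier a distinct variable: e↦v1.
  (∃b S(b)) ∨ (∃e ¬S(e)) ∨ (∀v1 S(v1))
Finally move all quantifiers to the prefix:
  ∃b ∃e ∀v1 (S(b) ∨ ¬S(e) ∨ S(v1))

∃b ∃e ∀v1 (S(b) ∨ ¬S(e) ∨ S(v1))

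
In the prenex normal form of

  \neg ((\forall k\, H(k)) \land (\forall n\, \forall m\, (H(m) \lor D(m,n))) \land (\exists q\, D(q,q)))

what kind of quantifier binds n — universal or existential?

existential

Push ¬ through the quantifiers and connectives to reach negation normal form:
  (\exists k\, \neg H(k)) \lor (\exists n\, \exists m\, (\neg H(m) \land \neg D(m,n))) \lor (\forall q\, \neg D(q,q))
Finally move all quantifiers to the prefix:
  \exists k\, \exists n\, \exists m\, \forall q\, (\neg H(k) \lor \neg H(m) \land \neg D(m,n) \lor \neg D(q,q))
The quantifier \forall n sits under an odd number of negations, so it flips to \exists n.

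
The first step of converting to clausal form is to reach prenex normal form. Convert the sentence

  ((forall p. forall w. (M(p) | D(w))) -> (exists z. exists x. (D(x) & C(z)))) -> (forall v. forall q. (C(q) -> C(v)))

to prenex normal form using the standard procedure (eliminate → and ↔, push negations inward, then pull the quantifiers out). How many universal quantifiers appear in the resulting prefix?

6

Eliminate → and ↔ using ¬ and ∨.
  ~(~(forall p. forall w. (M(p) | D(w))) | (exists z. exists x. (D(x) & C(z)))) | (forall v. forall q. (~C(q) | C(v)))
Move each ¬ inward, flipping quantifiers it crosses:
  (forall p. forall w. (M(p) | D(w))) & (forall z. forall x. (~D(x) | ~C(z))) | (forall v. forall q. (~C(q) | C(v)))
All bound variables are already distinct, so no renaming is needed.
Finally move all quantifiers to the prefix:
  forall p. forall w. forall z. forall x. forall v. forall q. ((M(p) | D(w)) & (~D(x) | ~C(z)) | ~C(q) | C(v))
The prefix is forall p forall w forall z forall x forall v forall q: 6 universal, 0 existential.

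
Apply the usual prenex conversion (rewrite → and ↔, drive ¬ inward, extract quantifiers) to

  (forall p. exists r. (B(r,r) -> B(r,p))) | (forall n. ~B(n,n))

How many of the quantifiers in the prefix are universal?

2

First replace A → B with ¬A ∨ B.
  (forall p. exists r. (~B(r,r) | B(r,p))) | (forall n. ~B(n,n))
Pull the quantifiers to the front (each side's bound variable is not free in the other side):
  forall p. exists r. forall n. (~B(r,r) | B(r,p) | ~B(n,n))
The prefix is forall p exists r forall n: 2 universal, 1 existential.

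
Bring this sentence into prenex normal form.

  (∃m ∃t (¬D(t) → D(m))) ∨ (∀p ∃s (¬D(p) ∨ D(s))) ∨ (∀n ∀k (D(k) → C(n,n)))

Eliminate → and ↔ using ¬ and ∨.
  (∃m ∃t (¬¬D(t) ∨ D(m))) ∨ (∀p ∃s (¬D(p) ∨ D(s))) ∨ (∀n ∀k (¬D(k) ∨ C(n,n)))
Push ¬ through the quantifiers and connectives to reach negation normal form:
  (∃m ∃t (D(t) ∨ D(m))) ∨ (∀p ∃s (¬D(p) ∨ D(s))) ∨ (∀n ∀k (¬D(k) ∨ C(n,n)))
Extract every quantifier outward, since the variables are now distinct and don't occur free across branches:
  ∃m ∃t ∀p ∃s ∀n ∀k (D(t) ∨ D(m) ∨ ¬D(p) ∨ D(s) ∨ ¬D(k) ∨ C(n,n))

∃m ∃t ∀p ∃s ∀n ∀k (D(t) ∨ D(m) ∨ ¬D(p) ∨ D(s) ∨ ¬D(k) ∨ C(n,n))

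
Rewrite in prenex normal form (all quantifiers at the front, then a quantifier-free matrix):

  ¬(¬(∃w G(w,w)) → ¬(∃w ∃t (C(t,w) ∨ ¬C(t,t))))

∀w ∃s ∃t (¬G(w,w) ∧ (C(t,s) ∨ ¬C(t,t)))

Rewrite implications/biconditionals: A → B as ¬A ∨ B.
  ¬(¬¬(∃w G(w,w)) ∨ ¬(∃w ∃t (C(t,w) ∨ ¬C(t,t))))
Move each ¬ inward, flipping quantifiers it crosses:
  (∀w ¬G(w,w)) ∧ (∃w ∃t (C(t,w) ∨ ¬C(t,t)))
Give each quantifier a distinct variable: w↦s.
  (∀w ¬G(w,w)) ∧ (∃s ∃t (C(t,s) ∨ ¬C(t,t)))
Pull the quantifiers to the front (each side's bound variable is not free in the other side):
  ∀w ∃s ∃t (¬G(w,w) ∧ (C(t,s) ∨ ¬C(t,t)))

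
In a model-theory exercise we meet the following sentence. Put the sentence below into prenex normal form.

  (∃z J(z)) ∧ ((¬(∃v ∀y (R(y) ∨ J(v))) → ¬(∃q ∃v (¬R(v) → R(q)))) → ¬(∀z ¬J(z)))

∃z ∀v ∃y ∃q ∃w ∃r (J(z) ∧ (¬R(y) ∧ ¬J(v) ∧ (R(w) ∨ R(q)) ∨ J(r)))

First replace A → B with ¬A ∨ B.
  (∃z J(z)) ∧ (¬(¬¬(∃v ∀y (R(y) ∨ J(v))) ∨ ¬(∃q ∃v (¬¬R(v) ∨ R(q)))) ∨ ¬(∀z ¬J(z)))
Drive negations inward (¬∀x A ≡ ∃x ¬A, ¬∃x A ≡ ∀x ¬A, De Morgan for ∧/∨):
  (∃z J(z)) ∧ ((∀v ∃y (¬R(y) ∧ ¬J(v))) ∧ (∃q ∃v (R(v) ∨ R(q))) ∨ (∃z J(z)))
Give each quantifier a distinct variable: v↦w, z↦r.
  (∃z J(z)) ∧ ((∀v ∃y (¬R(y) ∧ ¬J(v))) ∧ (∃q ∃w (R(w) ∨ R(q))) ∨ (∃r J(r)))
Finally move all quantifiers to the prefix:
  ∃z ∀v ∃y ∃q ∃w ∃r (J(z) ∧ (¬R(y) ∧ ¬J(v) ∧ (R(w) ∨ R(q)) ∨ J(r)))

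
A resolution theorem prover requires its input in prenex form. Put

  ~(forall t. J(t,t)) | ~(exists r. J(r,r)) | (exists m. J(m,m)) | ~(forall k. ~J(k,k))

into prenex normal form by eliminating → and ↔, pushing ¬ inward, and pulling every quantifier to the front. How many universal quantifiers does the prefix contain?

Move each ¬ inward, flipping quantifiers it crosses:
  (exists t. ~J(t,t)) | (forall r. ~J(r,r)) | (exists m. J(m,m)) | (exists k. J(k,k))
All bound variables are already distinct, so no renaming is needed.
Finally move all quantifiers to the prefix:
  exists t. forall r. exists m. exists k. (~J(t,t) | ~J(r,r) | J(m,m) | J(k,k))
The prefix is exists t forall r exists m exists k: 1 universal, 3 existential.

1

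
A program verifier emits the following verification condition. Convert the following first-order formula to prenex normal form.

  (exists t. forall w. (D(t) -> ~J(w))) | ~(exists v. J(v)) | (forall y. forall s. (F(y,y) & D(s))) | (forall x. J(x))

Eliminate → and ↔ using ¬ and ∨.
  (exists t. forall w. (~D(t) | ~J(w))) | ~(exists v. J(v)) | (forall y. forall s. (F(y,y) & D(s))) | (forall x. J(x))
Move each ¬ inward, flipping quantifiers it crosses:
  (exists t. forall w. (~D(t) | ~J(w))) | (forall v. ~J(v)) | (forall y. forall s. (F(y,y) & D(s))) | (forall x. J(x))
Finally move all quantifiers to the prefix:
  exists t. forall w. forall v. forall y. forall s. forall x. (~D(t) | ~J(w) | ~J(v) | F(y,y) & D(s) | J(x))

exists t. forall w. forall v. forall y. forall s. forall x. (~D(t) | ~J(w) | ~J(v) | F(y,y) & D(s) | J(x))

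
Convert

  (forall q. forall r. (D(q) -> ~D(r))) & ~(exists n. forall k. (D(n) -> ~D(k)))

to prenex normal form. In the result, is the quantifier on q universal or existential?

Rewrite implications/biconditionals: A → B as ¬A ∨ B.
  (forall q. forall r. (~D(q) | ~D(r))) & ~(exists n. forall k. (~D(n) | ~D(k)))
Push ¬ through the quantifiers and connectives to reach negation normal form:
  (forall q. forall r. (~D(q) | ~D(r))) & (forall n. exists k. (D(n) & D(k)))
All bound variables are already distinct, so no renaming is needed.
Finally move all quantifiers to the prefix:
  forall q. forall r. forall n. exists k. ((~D(q) | ~D(r)) & D(n) & D(k))
The quantifier forall q sits under an even number of negations (counting the antecedent side of each →), so it remains universal.

universal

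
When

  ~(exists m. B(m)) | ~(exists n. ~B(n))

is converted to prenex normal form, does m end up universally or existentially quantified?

Move each ¬ inward, flipping quantifiers it crosses:
  (forall m. ~B(m)) | (forall n. B(n))
All bound variables are already distinct, so no renaming is needed.
Extract every quantifier outward, since the variables are now distinct and don't occur free across branches:
  forall m. forall n. (~B(m) | B(n))
The quantifier exists m sits under an odd number of negations, so it flips to forall m.

universal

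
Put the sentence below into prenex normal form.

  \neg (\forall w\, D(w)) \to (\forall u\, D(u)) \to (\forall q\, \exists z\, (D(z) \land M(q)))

Eliminate → and ↔ using ¬ and ∨.
  \neg \neg (\forall w\, D(w)) \lor \neg (\forall u\, D(u)) \lor (\forall q\, \exists z\, (D(z) \land M(q)))
Push ¬ through the quantifiers and connectives to reach negation normal form:
  (\forall w\, D(w)) \lor (\exists u\, \neg D(u)) \lor (\forall q\, \exists z\, (D(z) \land M(q)))
All bound variables are already distinct, so no renaming is needed.
Pull the quantifiers to the front (each side's bound variable is not free in the other side):
  \forall w\, \exists u\, \forall q\, \exists z\, (D(w) \lor \neg D(u) \lor D(z) \land M(q))

\forall w\, \exists u\, \forall q\, \exists z\, (D(w) \lor \neg D(u) \lor D(z) \land M(q))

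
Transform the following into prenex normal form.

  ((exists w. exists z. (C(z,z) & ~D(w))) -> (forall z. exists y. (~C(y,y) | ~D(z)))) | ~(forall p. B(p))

Rewrite implications/biconditionals: A → B as ¬A ∨ B.
  ~(exists w. exists z. (C(z,z) & ~D(w))) | (forall z. exists y. (~C(y,y) | ~D(z))) | ~(forall p. B(p))
Push ¬ through the quantifiers and connectives to reach negation normal form:
  (forall w. forall z. (~C(z,z) | D(w))) | (forall z. exists y. (~C(y,y) | ~D(z))) | (exists p. ~B(p))
Rename bound variables to avoid capture: z↦v.
  (forall w. forall z. (~C(z,z) | D(w))) | (forall v. exists y. (~C(y,y) | ~D(v))) | (exists p. ~B(p))
Finally move all quantifiers to the prefix:
  forall w. forall z. forall v. exists y. exists p. (~C(z,z) | D(w) | ~C(y,y) | ~D(v) | ~B(p))

forall w. forall z. forall v. exists y. exists p. (~C(z,z) | D(w) | ~C(y,y) | ~D(v) | ~B(p))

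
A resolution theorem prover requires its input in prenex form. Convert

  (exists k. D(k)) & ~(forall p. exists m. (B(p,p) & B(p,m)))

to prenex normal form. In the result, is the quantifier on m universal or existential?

Drive negations inward (¬∀x A ≡ ∃x ¬A, ¬∃x A ≡ ∀x ¬A, De Morgan for ∧/∨):
  (exists k. D(k)) & (exists p. forall m. (~B(p,p) | ~B(p,m)))
All bound variables are already distinct, so no renaming is needed.
Pull the quantifiers to the front (each side's bound variable is not free in the other side):
  exists k. exists p. forall m. (D(k) & (~B(p,p) | ~B(p,m)))
The quantifier exists m sits under an odd number of negations, so it flips to forall m.

universal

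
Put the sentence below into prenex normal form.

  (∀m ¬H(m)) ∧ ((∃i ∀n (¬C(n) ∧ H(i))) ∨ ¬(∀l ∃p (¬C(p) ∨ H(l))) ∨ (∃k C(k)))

∀m ∃i ∀n ∃l ∀p ∃k (¬H(m) ∧ (¬C(n) ∧ H(i) ∨ C(p) ∧ ¬H(l) ∨ C(k)))

Push ¬ through the quantifiers and connectives to reach negation normal form:
  (∀m ¬H(m)) ∧ ((∃i ∀n (¬C(n) ∧ H(i))) ∨ (∃l ∀p (C(p) ∧ ¬H(l))) ∨ (∃k C(k)))
All bound variables are already distinct, so no renaming is needed.
Finally move all quantifiers to the prefix:
  ∀m ∃i ∀n ∃l ∀p ∃k (¬H(m) ∧ (¬C(n) ∧ H(i) ∨ C(p) ∧ ¬H(l) ∨ C(k)))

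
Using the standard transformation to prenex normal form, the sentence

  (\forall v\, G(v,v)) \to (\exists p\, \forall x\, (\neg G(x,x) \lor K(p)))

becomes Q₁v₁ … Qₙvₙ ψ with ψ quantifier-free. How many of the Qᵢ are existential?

2

Rewrite implications/biconditionals: A → B as ¬A ∨ B.
  \neg (\forall v\, G(v,v)) \lor (\exists p\, \forall x\, (\neg G(x,x) \lor K(p)))
Drive negations inward (¬∀x A ≡ ∃x ¬A, ¬∃x A ≡ ∀x ¬A, De Morgan for ∧/∨):
  (\exists v\, \neg G(v,v)) \lor (\exists p\, \forall x\, (\neg G(x,x) \lor K(p)))
Finally move all quantifiers to the prefix:
  \exists v\, \exists p\, \forall x\, (\neg G(v,v) \lor \neg G(x,x) \lor K(p))
The prefix is \exists v \exists p \forall x: 1 universal, 2 existential.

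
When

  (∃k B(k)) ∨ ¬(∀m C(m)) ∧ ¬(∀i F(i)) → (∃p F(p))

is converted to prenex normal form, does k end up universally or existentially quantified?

Eliminate → and ↔ using ¬ and ∨.
  ¬((∃k B(k)) ∨ ¬(∀m C(m)) ∧ ¬(∀i F(i))) ∨ (∃p F(p))
Move each ¬ inward, flipping quantifiers it crosses:
  (∀k ¬B(k)) ∧ ((∀m C(m)) ∨ (∀i F(i))) ∨ (∃p F(p))
All bound variables are already distinct, so no renaming is needed.
Pull the quantifiers to the front (each side's bound variable is not free in the other side):
  ∀k ∀m ∀i ∃p (¬B(k) ∧ (C(m) ∨ F(i)) ∨ F(p))
The quantifier ∃k sits under an odd number of negations (counting the antecedent side of each →), so it flips to ∀k.

universal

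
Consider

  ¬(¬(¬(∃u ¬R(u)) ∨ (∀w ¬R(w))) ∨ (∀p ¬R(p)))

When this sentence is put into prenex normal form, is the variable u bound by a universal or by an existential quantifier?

universal

Drive negations inward (¬∀x A ≡ ∃x ¬A, ¬∃x A ≡ ∀x ¬A, De Morgan for ∧/∨):
  ((∀u R(u)) ∨ (∀w ¬R(w))) ∧ (∃p R(p))
All bound variables are already distinct, so no renaming is needed.
Extract every quantifier outward, since the variables are now distinct and don't occur free across branches:
  ∀u ∀w ∃p ((R(u) ∨ ¬R(w)) ∧ R(p))
The quantifier ∃u sits under an odd number of negations, so it flips to ∀u.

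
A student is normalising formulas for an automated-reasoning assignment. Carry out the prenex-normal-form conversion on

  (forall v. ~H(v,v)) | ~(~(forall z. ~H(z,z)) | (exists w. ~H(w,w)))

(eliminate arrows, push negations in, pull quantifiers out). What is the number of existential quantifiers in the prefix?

0

Move each ¬ inward, flipping quantifiers it crosses:
  (forall v. ~H(v,v)) | (forall z. ~H(z,z)) & (forall w. H(w,w))
All bound variables are already distinct, so no renaming is needed.
Finally move all quantifiers to the prefix:
  forall v. forall z. forall w. (~H(v,v) | ~H(z,z) & H(w,w))
The prefix is forall v forall z forall w: 3 universal, 0 existential.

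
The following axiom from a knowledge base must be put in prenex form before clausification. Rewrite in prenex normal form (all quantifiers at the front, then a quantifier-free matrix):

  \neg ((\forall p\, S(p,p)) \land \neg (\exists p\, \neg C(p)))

Push ¬ through the quantifiers and connectives to reach negation normal form:
  (\exists p\, \neg S(p,p)) \lor (\exists p\, \neg C(p))
Rename bound variables to avoid capture: p↦z.
  (\exists p\, \neg S(p,p)) \lor (\exists z\, \neg C(z))
Pull the quantifiers to the front (each side's bound variable is not free in the other side):
  \exists p\, \exists z\, (\neg S(p,p) \lor \neg C(z))

\exists p\, \exists z\, (\neg S(p,p) \lor \neg C(z))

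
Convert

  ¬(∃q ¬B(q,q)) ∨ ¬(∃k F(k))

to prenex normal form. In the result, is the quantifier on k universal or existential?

Push ¬ through the quantifiers and connectives to reach negation normal form:
  (∀q B(q,q)) ∨ (∀k ¬F(k))
Extract every quantifier outward, since the variables are now distinct and don't occur free across branches:
  ∀q ∀k (B(q,q) ∨ ¬F(k))
The quantifier ∃k sits under an odd number of negations, so it flips to ∀k.

universal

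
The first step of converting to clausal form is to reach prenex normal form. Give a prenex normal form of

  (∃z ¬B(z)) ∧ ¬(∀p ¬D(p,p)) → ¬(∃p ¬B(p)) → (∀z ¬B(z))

Eliminate → and ↔ using ¬ and ∨.
  ¬((∃z ¬B(z)) ∧ ¬(∀p ¬D(p,p))) ∨ ¬¬(∃p ¬B(p)) ∨ (∀z ¬B(z))
Move each ¬ inward, flipping quantifiers it crosses:
  (∀z B(z)) ∨ (∀p ¬D(p,p)) ∨ (∃p ¬B(p)) ∨ (∀z ¬B(z))
Rename bound variables to avoid capture: p↦c, z↦v1.
  (∀z B(z)) ∨ (∀p ¬D(p,p)) ∨ (∃c ¬B(c)) ∨ (∀v1 ¬B(v1))
Finally move all quantifiers to the prefix:
  ∀z ∀p ∃c ∀v1 (B(z) ∨ ¬D(p,p) ∨ ¬B(c) ∨ ¬B(v1))

∀z ∀p ∃c ∀v1 (B(z) ∨ ¬D(p,p) ∨ ¬B(c) ∨ ¬B(v1))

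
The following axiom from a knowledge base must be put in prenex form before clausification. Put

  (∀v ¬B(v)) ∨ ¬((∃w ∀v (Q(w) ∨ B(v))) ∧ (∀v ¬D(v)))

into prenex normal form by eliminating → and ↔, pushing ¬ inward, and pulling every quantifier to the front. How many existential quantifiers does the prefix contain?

2

Drive negations inward (¬∀x A ≡ ∃x ¬A, ¬∃x A ≡ ∀x ¬A, De Morgan for ∧/∨):
  (∀v ¬B(v)) ∨ (∀w ∃v (¬Q(w) ∧ ¬B(v))) ∨ (∃v D(v))
Give each quantifier a distinct variable: v↦v1, v↦z1.
  (∀v ¬B(v)) ∨ (∀w ∃v1 (¬Q(w) ∧ ¬B(v1))) ∨ (∃z1 D(z1))
Pull the quantifiers to the front (each side's bound variable is not free in the other side):
  ∀v ∀w ∃v1 ∃z1 (¬B(v) ∨ ¬Q(w) ∧ ¬B(v1) ∨ D(z1))
The prefix is ∀v ∀w ∃v1 ∃z1: 2 universal, 2 existential.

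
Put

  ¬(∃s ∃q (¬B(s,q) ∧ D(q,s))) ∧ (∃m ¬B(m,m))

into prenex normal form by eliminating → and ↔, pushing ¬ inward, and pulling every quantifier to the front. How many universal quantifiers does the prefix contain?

2

Push ¬ through the quantifiers and connectives to reach negation normal form:
  (∀s ∀q (B(s,q) ∨ ¬D(q,s))) ∧ (∃m ¬B(m,m))
All bound variables are already distinct, so no renaming is needed.
Extract every quantifier outward, since the variables are now distinct and don't occur free across branches:
  ∀s ∀q ∃m ((B(s,q) ∨ ¬D(q,s)) ∧ ¬B(m,m))
The prefix is ∀s ∀q ∃m: 2 universal, 1 existential.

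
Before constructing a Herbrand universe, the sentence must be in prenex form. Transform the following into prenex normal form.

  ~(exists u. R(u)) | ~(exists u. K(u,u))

Push ¬ through the quantifiers and connectives to reach negation normal form:
  (forall u. ~R(u)) | (forall u. ~K(u,u))
Rename bound variables to avoid capture: u↦u1.
  (forall u. ~R(u)) | (forall u1. ~K(u1,u1))
Finally move all quantifiers to the prefix:
  forall u. forall u1. (~R(u) | ~K(u1,u1))

forall u. forall u1. (~R(u) | ~K(u1,u1))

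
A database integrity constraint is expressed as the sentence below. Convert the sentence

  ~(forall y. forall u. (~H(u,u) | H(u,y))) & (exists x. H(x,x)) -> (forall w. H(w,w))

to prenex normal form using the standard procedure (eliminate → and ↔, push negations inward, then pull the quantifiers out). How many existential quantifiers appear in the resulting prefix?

0

Eliminate → and ↔ using ¬ and ∨.
  ~(~(forall y. forall u. (~H(u,u) | H(u,y))) & (exists x. H(x,x))) | (forall w. H(w,w))
Drive negations inward (¬∀x A ≡ ∃x ¬A, ¬∃x A ≡ ∀x ¬A, De Morgan for ∧/∨):
  (forall y. forall u. (~H(u,u) | H(u,y))) | (forall x. ~H(x,x)) | (forall w. H(w,w))
All bound variables are already distinct, so no renaming is needed.
Pull the quantifiers to the front (each side's bound variable is not free in the other side):
  forall y. forall u. forall x. forall w. (~H(u,u) | H(u,y) | ~H(x,x) | H(w,w))
The prefix is forall y forall u forall x forall w: 4 universal, 0 existential.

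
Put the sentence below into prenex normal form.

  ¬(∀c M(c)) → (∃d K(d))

∀c ∃d (M(c) ∨ K(d))

Rewrite implications/biconditionals: A → B as ¬A ∨ B.
  ¬¬(∀c M(c)) ∨ (∃d K(d))
Drive negations inward (¬∀x A ≡ ∃x ¬A, ¬∃x A ≡ ∀x ¬A, De Morgan for ∧/∨):
  (∀c M(c)) ∨ (∃d K(d))
All bound variables are already distinct, so no renaming is needed.
Pull the quantifiers to the front (each side's bound variable is not free in the other side):
  ∀c ∃d (M(c) ∨ K(d))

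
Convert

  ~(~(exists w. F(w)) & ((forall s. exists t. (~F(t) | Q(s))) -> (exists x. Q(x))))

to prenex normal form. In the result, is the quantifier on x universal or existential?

universal

Rewrite implications/biconditionals: A → B as ¬A ∨ B.
  ~(~(exists w. F(w)) & (~(forall s. exists t. (~F(t) | Q(s))) | (exists x. Q(x))))
Drive negations inward (¬∀x A ≡ ∃x ¬A, ¬∃x A ≡ ∀x ¬A, De Morgan for ∧/∨):
  (exists w. F(w)) | (forall s. exists t. (~F(t) | Q(s))) & (forall x. ~Q(x))
All bound variables are already distinct, so no renaming is needed.
Extract every quantifier outward, since the variables are now distinct and don't occur free across branches:
  exists w. forall s. exists t. forall x. (F(w) | (~F(t) | Q(s)) & ~Q(x))
The quantifier exists x sits under an odd number of negations (counting the antecedent side of each →), so it flips to forall x.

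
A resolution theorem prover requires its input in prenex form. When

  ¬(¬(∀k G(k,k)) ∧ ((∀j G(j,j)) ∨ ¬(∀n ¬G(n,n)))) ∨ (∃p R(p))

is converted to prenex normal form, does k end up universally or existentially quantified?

Push ¬ through the quantifiers and connectives to reach negation normal form:
  (∀k G(k,k)) ∨ (∃j ¬G(j,j)) ∧ (∀n ¬G(n,n)) ∨ (∃p R(p))
All bound variables are already distinct, so no renaming is needed.
Extract every quantifier outward, since the variables are now distinct and don't occur free across branches:
  ∀k ∃j ∀n ∃p (G(k,k) ∨ ¬G(j,j) ∧ ¬G(n,n) ∨ R(p))
The quantifier ∀k sits under an even number of negations, so it remains universal.

universal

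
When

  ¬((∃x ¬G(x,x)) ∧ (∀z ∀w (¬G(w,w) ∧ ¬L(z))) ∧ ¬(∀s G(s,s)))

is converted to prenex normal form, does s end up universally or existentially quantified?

Push ¬ through the quantifiers and connectives to reach negation normal form:
  (∀x G(x,x)) ∨ (∃z ∃w (G(w,w) ∨ L(z))) ∨ (∀s G(s,s))
All bound variables are already distinct, so no renaming is needed.
Pull the quantifiers to the front (each side's bound variable is not free in the other side):
  ∀x ∃z ∃w ∀s (G(x,x) ∨ G(w,w) ∨ L(z) ∨ G(s,s))
The quantifier ∀s sits under an even number of negations, so it remains universal.

universal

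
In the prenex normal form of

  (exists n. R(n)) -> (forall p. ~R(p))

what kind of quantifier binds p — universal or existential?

First replace A → B with ¬A ∨ B.
  ~(exists n. R(n)) | (forall p. ~R(p))
Move each ¬ inward, flipping quantifiers it crosses:
  (forall n. ~R(n)) | (forall p. ~R(p))
Pull the quantifiers to the front (each side's bound variable is not free in the other side):
  forall n. forall p. (~R(n) | ~R(p))
The quantifier forall p sits under an even number of negations (counting the antecedent side of each →), so it remains universal.

universal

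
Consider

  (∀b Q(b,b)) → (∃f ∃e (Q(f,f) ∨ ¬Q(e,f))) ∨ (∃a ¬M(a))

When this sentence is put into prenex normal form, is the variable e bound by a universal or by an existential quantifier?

Eliminate → and ↔ using ¬ and ∨.
  ¬(∀b Q(b,b)) ∨ (∃f ∃e (Q(f,f) ∨ ¬Q(e,f))) ∨ (∃a ¬M(a))
Drive negations inward (¬∀x A ≡ ∃x ¬A, ¬∃x A ≡ ∀x ¬A, De Morgan for ∧/∨):
  (∃b ¬Q(b,b)) ∨ (∃f ∃e (Q(f,f) ∨ ¬Q(e,f))) ∨ (∃a ¬M(a))
All bound variables are already distinct, so no renaming is needed.
Finally move all quantifiers to the prefix:
  ∃b ∃f ∃e ∃a (¬Q(b,b) ∨ Q(f,f) ∨ ¬Q(e,f) ∨ ¬M(a))
The quantifier ∃e sits under an even number of negations (counting the antecedent side of each →), so it remains existential.

existential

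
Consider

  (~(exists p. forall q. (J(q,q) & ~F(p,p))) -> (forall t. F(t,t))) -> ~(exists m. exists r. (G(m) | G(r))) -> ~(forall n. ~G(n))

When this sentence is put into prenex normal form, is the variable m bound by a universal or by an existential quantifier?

existential

Eliminate → and ↔ using ¬ and ∨.
  ~(~~(exists p. forall q. (J(q,q) & ~F(p,p))) | (forall t. F(t,t))) | ~~(exists m. exists r. (G(m) | G(r))) | ~(forall n. ~G(n))
Drive negations inward (¬∀x A ≡ ∃x ¬A, ¬∃x A ≡ ∀x ¬A, De Morgan for ∧/∨):
  (forall p. exists q. (~J(q,q) | F(p,p))) & (exists t. ~F(t,t)) | (exists m. exists r. (G(m) | G(r))) | (exists n. G(n))
All bound variables are already distinct, so no renaming is needed.
Pull the quantifiers to the front (each side's bound variable is not free in the other side):
  forall p. exists q. exists t. exists m. exists r. exists n. ((~J(q,q) | F(p,p)) & ~F(t,t) | G(m) | G(r) | G(n))
The quantifier exists m sits under an even number of negations (counting the antecedent side of each →), so it remains existential.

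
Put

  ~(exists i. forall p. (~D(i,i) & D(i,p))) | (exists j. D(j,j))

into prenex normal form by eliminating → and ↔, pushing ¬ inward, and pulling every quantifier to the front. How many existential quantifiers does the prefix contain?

Move each ¬ inward, flipping quantifiers it crosses:
  (forall i. exists p. (D(i,i) | ~D(i,p))) | (exists j. D(j,j))
All bound variables are already distinct, so no renaming is needed.
Extract every quantifier outward, since the variables are now distinct and don't occur free across branches:
  forall i. exists p. exists j. (D(i,i) | ~D(i,p) | D(j,j))
The prefix is forall i exists p exists j: 1 universal, 2 existential.

2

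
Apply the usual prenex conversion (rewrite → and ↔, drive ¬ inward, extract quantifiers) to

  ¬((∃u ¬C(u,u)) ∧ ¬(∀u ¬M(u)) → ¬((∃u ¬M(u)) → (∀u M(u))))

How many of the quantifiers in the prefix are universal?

2

First replace A → B with ¬A ∨ B.
  ¬(¬((∃u ¬C(u,u)) ∧ ¬(∀u ¬M(u))) ∨ ¬(¬(∃u ¬M(u)) ∨ (∀u M(u))))
Move each ¬ inward, flipping quantifiers it crosses:
  (∃u ¬C(u,u)) ∧ (∃u M(u)) ∧ ((∀u M(u)) ∨ (∀u M(u)))
Standardize variables apart so no two quantifiers bind the same name: u↦y, u↦v1, u↦x.
  (∃u ¬C(u,u)) ∧ (∃y M(y)) ∧ ((∀v1 M(v1)) ∨ (∀x M(x)))
Finally move all quantifiers to the prefix:
  ∃u ∃y ∀v1 ∀x (¬C(u,u) ∧ M(y) ∧ (M(v1) ∨ M(x)))
The prefix is ∃u ∃y ∀v1 ∀x: 2 universal, 2 existential.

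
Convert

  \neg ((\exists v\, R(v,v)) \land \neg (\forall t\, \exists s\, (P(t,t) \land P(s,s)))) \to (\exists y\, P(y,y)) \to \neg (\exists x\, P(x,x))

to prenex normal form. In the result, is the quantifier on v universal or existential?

First replace A → B with ¬A ∨ B.
  \neg \neg ((\exists v\, R(v,v)) \land \neg (\forall t\, \exists s\, (P(t,t) \land P(s,s)))) \lor \neg (\exists y\, P(y,y)) \lor \neg (\exists x\, P(x,x))
Drive negations inward (¬∀x A ≡ ∃x ¬A, ¬∃x A ≡ ∀x ¬A, De Morgan for ∧/∨):
  (\exists v\, R(v,v)) \land (\exists t\, \forall s\, (\neg P(t,t) \lor \neg P(s,s))) \lor (\forall y\, \neg P(y,y)) \lor (\forall x\, \neg P(x,x))
Extract every quantifier outward, since the variables are now distinct and don't occur free across branches:
  \exists v\, \exists t\, \forall s\, \forall y\, \forall x\, (R(v,v) \land (\neg P(t,t) \lor \neg P(s,s)) \lor \neg P(y,y) \lor \neg P(x,x))
The quantifier \exists v sits under an even number of negations (counting the antecedent side of each →), so it remains existential.

existential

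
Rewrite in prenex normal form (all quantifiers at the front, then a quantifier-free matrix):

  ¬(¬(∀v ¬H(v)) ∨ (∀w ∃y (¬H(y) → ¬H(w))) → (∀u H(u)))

Eliminate → and ↔ using ¬ and ∨.
  ¬(¬(¬(∀v ¬H(v)) ∨ (∀w ∃y (¬¬H(y) ∨ ¬H(w)))) ∨ (∀u H(u)))
Push ¬ through the quantifiers and connectives to reach negation normal form:
  ((∃v H(v)) ∨ (∀w ∃y (H(y) ∨ ¬H(w)))) ∧ (∃u ¬H(u))
All bound variables are already distinct, so no renaming is needed.
Extract every quantifier outward, since the variables are now distinct and don't occur free across branches:
  ∃v ∀w ∃y ∃u ((H(v) ∨ H(y) ∨ ¬H(w)) ∧ ¬H(u))

∃v ∀w ∃y ∃u ((H(v) ∨ H(y) ∨ ¬H(w)) ∧ ¬H(u))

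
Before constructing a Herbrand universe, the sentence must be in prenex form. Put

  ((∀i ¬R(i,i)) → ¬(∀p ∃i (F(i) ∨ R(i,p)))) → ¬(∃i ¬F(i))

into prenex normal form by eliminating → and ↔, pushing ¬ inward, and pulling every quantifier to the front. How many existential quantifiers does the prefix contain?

1

First replace A → B with ¬A ∨ B.
  ¬(¬(∀i ¬R(i,i)) ∨ ¬(∀p ∃i (F(i) ∨ R(i,p)))) ∨ ¬(∃i ¬F(i))
Push ¬ through the quantifiers and connectives to reach negation normal form:
  (∀i ¬R(i,i)) ∧ (∀p ∃i (F(i) ∨ R(i,p))) ∨ (∀i F(i))
Rename bound variables to avoid capture: i↦q, i↦b.
  (∀i ¬R(i,i)) ∧ (∀p ∃q (F(q) ∨ R(q,p))) ∨ (∀b F(b))
Extract every quantifier outward, since the variables are now distinct and don't occur free across branches:
  ∀i ∀p ∃q ∀b (¬R(i,i) ∧ (F(q) ∨ R(q,p)) ∨ F(b))
The prefix is ∀i ∀p ∃q ∀b: 3 universal, 1 existential.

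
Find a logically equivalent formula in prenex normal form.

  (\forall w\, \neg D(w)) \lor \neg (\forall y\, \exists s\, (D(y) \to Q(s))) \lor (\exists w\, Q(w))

Rewrite implications/biconditionals: A → B as ¬A ∨ B.
  (\forall w\, \neg D(w)) \lor \neg (\forall y\, \exists s\, (\neg D(y) \lor Q(s))) \lor (\exists w\, Q(w))
Drive negations inward (¬∀x A ≡ ∃x ¬A, ¬∃x A ≡ ∀x ¬A, De Morgan for ∧/∨):
  (\forall w\, \neg D(w)) \lor (\exists y\, \forall s\, (D(y) \land \neg Q(s))) \lor (\exists w\, Q(w))
Standardize variables apart so no two quantifiers bind the same name: w↦x.
  (\forall w\, \neg D(w)) \lor (\exists y\, \forall s\, (D(y) \land \neg Q(s))) \lor (\exists x\, Q(x))
Pull the quantifiers to the front (each side's bound variable is not free in the other side):
  \forall w\, \exists y\, \forall s\, \exists x\, (\neg D(w) \lor D(y) \land \neg Q(s) \lor Q(x))

\forall w\, \exists y\, \forall s\, \exists x\, (\neg D(w) \lor D(y) \land \neg Q(s) \lor Q(x))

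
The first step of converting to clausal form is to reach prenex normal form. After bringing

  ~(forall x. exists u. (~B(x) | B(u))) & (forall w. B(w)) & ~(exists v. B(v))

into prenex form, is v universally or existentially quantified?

Drive negations inward (¬∀x A ≡ ∃x ¬A, ¬∃x A ≡ ∀x ¬A, De Morgan for ∧/∨):
  (exists x. forall u. (B(x) & ~B(u))) & (forall w. B(w)) & (forall v. ~B(v))
All bound variables are already distinct, so no renaming is needed.
Extract every quantifier outward, since the variables are now distinct and don't occur free across branches:
  exists x. forall u. forall w. forall v. (B(x) & ~B(u) & B(w) & ~B(v))
The quantifier exists v sits under an odd number of negations, so it flips to forall v.

universal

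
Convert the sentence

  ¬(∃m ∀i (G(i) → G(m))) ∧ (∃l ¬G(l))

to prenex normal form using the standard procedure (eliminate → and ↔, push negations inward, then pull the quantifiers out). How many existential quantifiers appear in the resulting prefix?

2

Rewrite implications/biconditionals: A → B as ¬A ∨ B.
  ¬(∃m ∀i (¬G(i) ∨ G(m))) ∧ (∃l ¬G(l))
Move each ¬ inward, flipping quantifiers it crosses:
  (∀m ∃i (G(i) ∧ ¬G(m))) ∧ (∃l ¬G(l))
All bound variables are already distinct, so no renaming is needed.
Finally move all quantifiers to the prefix:
  ∀m ∃i ∃l (G(i) ∧ ¬G(m) ∧ ¬G(l))
The prefix is ∀m ∃i ∃l: 1 universal, 2 existential.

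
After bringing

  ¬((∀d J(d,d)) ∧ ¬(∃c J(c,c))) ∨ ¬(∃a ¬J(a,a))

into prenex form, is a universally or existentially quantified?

Move each ¬ inward, flipping quantifiers it crosses:
  (∃d ¬J(d,d)) ∨ (∃c J(c,c)) ∨ (∀a J(a,a))
Pull the quantifiers to the front (each side's bound variable is not free in the other side):
  ∃d ∃c ∀a (¬J(d,d) ∨ J(c,c) ∨ J(a,a))
The quantifier ∃a sits under an odd number of negations, so it flips to ∀a.

universal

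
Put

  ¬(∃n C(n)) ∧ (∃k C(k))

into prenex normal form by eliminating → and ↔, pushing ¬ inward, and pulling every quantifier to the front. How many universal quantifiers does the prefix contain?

Drive negations inward (¬∀x A ≡ ∃x ¬A, ¬∃x A ≡ ∀x ¬A, De Morgan for ∧/∨):
  (∀n ¬C(n)) ∧ (∃k C(k))
All bound variables are already distinct, so no renaming is needed.
Finally move all quantifiers to the prefix:
  ∀n ∃k (¬C(n) ∧ C(k))
The prefix is ∀n ∃k: 1 universal, 1 existential.

1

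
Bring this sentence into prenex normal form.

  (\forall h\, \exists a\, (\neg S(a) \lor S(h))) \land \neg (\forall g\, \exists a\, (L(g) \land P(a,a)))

Move each ¬ inward, flipping quantifiers it crosses:
  (\forall h\, \exists a\, (\neg S(a) \lor S(h))) \land (\exists g\, \forall a\, (\neg L(g) \lor \neg P(a,a)))
Give each quantifier a distinct variable: a↦p.
  (\forall h\, \exists a\, (\neg S(a) \lor S(h))) \land (\exists g\, \forall p\, (\neg L(g) \lor \neg P(p,p)))
Extract every quantifier outward, since the variables are now distinct and don't occur free across branches:
  \forall h\, \exists a\, \exists g\, \forall p\, ((\neg S(a) \lor S(h)) \land (\neg L(g) \lor \neg P(p,p)))

\forall h\, \exists a\, \exists g\, \forall p\, ((\neg S(a) \lor S(h)) \land (\neg L(g) \lor \neg P(p,p)))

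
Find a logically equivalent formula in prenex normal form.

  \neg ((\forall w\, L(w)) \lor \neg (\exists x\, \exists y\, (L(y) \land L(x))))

Drive negations inward (¬∀x A ≡ ∃x ¬A, ¬∃x A ≡ ∀x ¬A, De Morgan for ∧/∨):
  (\exists w\, \neg L(w)) \land (\exists x\, \exists y\, (L(y) \land L(x)))
All bound variables are already distinct, so no renaming is needed.
Pull the quantifiers to the front (each side's bound variable is not free in the other side):
  \exists w\, \exists x\, \exists y\, (\neg L(w) \land L(y) \land L(x))

\exists w\, \exists x\, \exists y\, (\neg L(w) \land L(y) \land L(x))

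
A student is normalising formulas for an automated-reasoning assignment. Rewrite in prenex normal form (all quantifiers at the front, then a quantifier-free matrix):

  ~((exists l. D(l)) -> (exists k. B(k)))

exists l. forall k. (D(l) & ~B(k))

Rewrite implications/biconditionals: A → B as ¬A ∨ B.
  ~(~(exists l. D(l)) | (exists k. B(k)))
Drive negations inward (¬∀x A ≡ ∃x ¬A, ¬∃x A ≡ ∀x ¬A, De Morgan for ∧/∨):
  (exists l. D(l)) & (forall k. ~B(k))
All bound variables are already distinct, so no renaming is needed.
Finally move all quantifiers to the prefix:
  exists l. forall k. (D(l) & ~B(k))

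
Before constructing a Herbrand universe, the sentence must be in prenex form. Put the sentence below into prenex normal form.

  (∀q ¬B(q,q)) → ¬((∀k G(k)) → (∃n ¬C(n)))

∃q ∀k ∀n (B(q,q) ∨ G(k) ∧ C(n))

Rewrite implications/biconditionals: A → B as ¬A ∨ B.
  ¬(∀q ¬B(q,q)) ∨ ¬(¬(∀k G(k)) ∨ (∃n ¬C(n)))
Drive negations inward (¬∀x A ≡ ∃x ¬A, ¬∃x A ≡ ∀x ¬A, De Morgan for ∧/∨):
  (∃q B(q,q)) ∨ (∀k G(k)) ∧ (∀n C(n))
All bound variables are already distinct, so no renaming is needed.
Pull the quantifiers to the front (each side's bound variable is not free in the other side):
  ∃q ∀k ∀n (B(q,q) ∨ G(k) ∧ C(n))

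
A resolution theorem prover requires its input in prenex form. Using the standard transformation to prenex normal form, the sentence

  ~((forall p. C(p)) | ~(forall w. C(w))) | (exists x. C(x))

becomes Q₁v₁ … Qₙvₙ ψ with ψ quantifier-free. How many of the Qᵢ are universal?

Move each ¬ inward, flipping quantifiers it crosses:
  (exists p. ~C(p)) & (forall w. C(w)) | (exists x. C(x))
All bound variables are already distinct, so no renaming is needed.
Pull the quantifiers to the front (each side's bound variable is not free in the other side):
  exists p. forall w. exists x. (~C(p) & C(w) | C(x))
The prefix is exists p forall w exists x: 1 universal, 2 existential.

1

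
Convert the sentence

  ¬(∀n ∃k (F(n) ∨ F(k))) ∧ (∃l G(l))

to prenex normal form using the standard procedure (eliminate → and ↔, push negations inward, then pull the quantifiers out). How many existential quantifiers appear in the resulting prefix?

Push ¬ through the quantifiers and connectives to reach negation normal form:
  (∃n ∀k (¬F(n) ∧ ¬F(k))) ∧ (∃l G(l))
All bound variables are already distinct, so no renaming is needed.
Finally move all quantifiers to the prefix:
  ∃n ∀k ∃l (¬F(n) ∧ ¬F(k) ∧ G(l))
The prefix is ∃n ∀k ∃l: 1 universal, 2 existential.

2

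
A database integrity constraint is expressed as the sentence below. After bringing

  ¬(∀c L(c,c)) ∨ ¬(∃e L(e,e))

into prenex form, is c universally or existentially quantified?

Push ¬ through the quantifiers and connectives to reach negation normal form:
  (∃c ¬L(c,c)) ∨ (∀e ¬L(e,e))
All bound variables are already distinct, so no renaming is needed.
Extract every quantifier outward, since the variables are now distinct and don't occur free across branches:
  ∃c ∀e (¬L(c,c) ∨ ¬L(e,e))
The quantifier ∀c sits under an odd number of negations, so it flips to ∃c.

existential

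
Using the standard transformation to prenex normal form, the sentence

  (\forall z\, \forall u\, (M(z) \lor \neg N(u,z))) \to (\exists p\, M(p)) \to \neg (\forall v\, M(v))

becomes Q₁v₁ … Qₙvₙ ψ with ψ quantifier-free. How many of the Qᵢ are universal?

1

Rewrite implications/biconditionals: A → B as ¬A ∨ B.
  \neg (\forall z\, \forall u\, (M(z) \lor \neg N(u,z))) \lor \neg (\exists p\, M(p)) \lor \neg (\forall v\, M(v))
Move each ¬ inward, flipping quantifiers it crosses:
  (\exists z\, \exists u\, (\neg M(z) \land N(u,z))) \lor (\forall p\, \neg M(p)) \lor (\exists v\, \neg M(v))
All bound variables are already distinct, so no renaming is needed.
Pull the quantifiers to the front (each side's bound variable is not free in the other side):
  \exists z\, \exists u\, \forall p\, \exists v\, (\neg M(z) \land N(u,z) \lor \neg M(p) \lor \neg M(v))
The prefix is \exists z \exists u \forall p \exists v: 1 universal, 3 existential.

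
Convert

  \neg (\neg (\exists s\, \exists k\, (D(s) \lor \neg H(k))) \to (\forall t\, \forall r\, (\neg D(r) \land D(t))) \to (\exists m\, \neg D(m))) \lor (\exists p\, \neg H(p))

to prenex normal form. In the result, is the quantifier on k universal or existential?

universal

Rewrite implications/biconditionals: A → B as ¬A ∨ B.
  \neg (\neg \neg (\exists s\, \exists k\, (D(s) \lor \neg H(k))) \lor \neg (\forall t\, \forall r\, (\neg D(r) \land D(t))) \lor (\exists m\, \neg D(m))) \lor (\exists p\, \neg H(p))
Push ¬ through the quantifiers and connectives to reach negation normal form:
  (\forall s\, \forall k\, (\neg D(s) \land H(k))) \land (\forall t\, \forall r\, (\neg D(r) \land D(t))) \land (\forall m\, D(m)) \lor (\exists p\, \neg H(p))
Finally move all quantifiers to the prefix:
  \forall s\, \forall k\, \forall t\, \forall r\, \forall m\, \exists p\, (\neg D(s) \land H(k) \land \neg D(r) \land D(t) \land D(m) \lor \neg H(p))
The quantifier \exists k sits under an odd number of negations (counting the antecedent side of each →), so it flips to \forall k.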